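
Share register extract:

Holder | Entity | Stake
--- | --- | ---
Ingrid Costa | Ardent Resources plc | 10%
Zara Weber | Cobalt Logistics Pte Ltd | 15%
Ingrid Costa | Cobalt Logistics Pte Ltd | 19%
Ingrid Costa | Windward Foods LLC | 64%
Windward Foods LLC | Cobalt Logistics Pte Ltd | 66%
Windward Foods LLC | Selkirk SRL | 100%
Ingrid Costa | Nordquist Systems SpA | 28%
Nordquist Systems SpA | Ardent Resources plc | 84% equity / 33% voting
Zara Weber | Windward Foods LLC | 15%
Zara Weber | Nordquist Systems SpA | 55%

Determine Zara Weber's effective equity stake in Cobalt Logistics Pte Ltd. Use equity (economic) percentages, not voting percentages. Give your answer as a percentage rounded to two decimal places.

24.90%

Zara reaches Cobalt along 2 paths.
Direct stake: 15% = 15%.
Via Windward: 15% × 66% = 9.9%.
Total: 15% + 9.9% = 24.9%.
Rounded: 24.90%.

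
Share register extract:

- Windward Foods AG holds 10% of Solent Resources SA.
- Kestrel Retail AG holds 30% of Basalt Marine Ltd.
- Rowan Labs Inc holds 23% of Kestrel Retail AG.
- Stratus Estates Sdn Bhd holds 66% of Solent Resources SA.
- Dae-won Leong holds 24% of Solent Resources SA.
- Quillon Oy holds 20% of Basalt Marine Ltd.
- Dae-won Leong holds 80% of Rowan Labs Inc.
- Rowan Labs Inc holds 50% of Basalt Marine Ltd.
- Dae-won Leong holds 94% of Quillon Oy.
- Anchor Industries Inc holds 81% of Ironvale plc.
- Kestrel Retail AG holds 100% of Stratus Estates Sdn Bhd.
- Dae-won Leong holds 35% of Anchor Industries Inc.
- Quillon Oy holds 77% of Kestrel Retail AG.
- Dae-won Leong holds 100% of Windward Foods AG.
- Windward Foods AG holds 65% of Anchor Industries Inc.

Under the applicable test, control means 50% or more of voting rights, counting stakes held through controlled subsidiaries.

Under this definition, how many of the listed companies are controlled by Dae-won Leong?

9

Dae-won holds 80% of Rowan, so Dae-won controls Rowan.
Dae-won holds 94% of Quillon, so Dae-won controls Quillon.
Rowan and Quillon together hold 23% + 77% = 100% of Kestrel, so Dae-won controls Kestrel.
Dae-won holds 100% of Windward, so Dae-won controls Windward.
Kestrel holds 100% of Stratus, so Dae-won controls Stratus.
Windward and Stratus and Dae-won together hold 10% + 66% + 24% = 100% of Solent, so Dae-won controls Solent.
Windward and Dae-won together hold 65% + 35% = 100% of Anchor, so Dae-won controls Anchor.
Kestrel and Rowan and Quillon together hold 30% + 50% + 20% = 100% of Basalt, so Dae-won controls Basalt.
Anchor holds 81% of Ironvale, so Dae-won controls Ironvale.
Dae-won controls 9 companies.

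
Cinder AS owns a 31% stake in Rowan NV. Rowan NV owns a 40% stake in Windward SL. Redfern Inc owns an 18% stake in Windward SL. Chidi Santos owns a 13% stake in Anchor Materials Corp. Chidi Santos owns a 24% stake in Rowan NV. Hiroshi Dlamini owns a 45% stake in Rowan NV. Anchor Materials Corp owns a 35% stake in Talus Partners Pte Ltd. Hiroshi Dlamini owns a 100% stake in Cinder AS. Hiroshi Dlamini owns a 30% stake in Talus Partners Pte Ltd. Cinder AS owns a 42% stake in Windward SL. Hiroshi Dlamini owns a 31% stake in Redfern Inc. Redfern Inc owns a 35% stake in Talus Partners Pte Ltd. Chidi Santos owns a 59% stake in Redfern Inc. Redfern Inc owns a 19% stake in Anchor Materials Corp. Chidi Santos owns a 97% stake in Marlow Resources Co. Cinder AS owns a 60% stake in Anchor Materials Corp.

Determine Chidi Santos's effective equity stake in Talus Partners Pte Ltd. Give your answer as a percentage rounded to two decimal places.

Chidi reaches Talus along 3 paths.
Via Anchor: 13% × 35% = 4.55%.
Via Redfern → Anchor: 59% × 19% × 35% = 3.9235%.
Via Redfern: 59% × 35% = 20.65%.
Total: 4.55% + 3.9235% + 20.65% = 29.1235%.
Rounded: 29.12%.

29.12%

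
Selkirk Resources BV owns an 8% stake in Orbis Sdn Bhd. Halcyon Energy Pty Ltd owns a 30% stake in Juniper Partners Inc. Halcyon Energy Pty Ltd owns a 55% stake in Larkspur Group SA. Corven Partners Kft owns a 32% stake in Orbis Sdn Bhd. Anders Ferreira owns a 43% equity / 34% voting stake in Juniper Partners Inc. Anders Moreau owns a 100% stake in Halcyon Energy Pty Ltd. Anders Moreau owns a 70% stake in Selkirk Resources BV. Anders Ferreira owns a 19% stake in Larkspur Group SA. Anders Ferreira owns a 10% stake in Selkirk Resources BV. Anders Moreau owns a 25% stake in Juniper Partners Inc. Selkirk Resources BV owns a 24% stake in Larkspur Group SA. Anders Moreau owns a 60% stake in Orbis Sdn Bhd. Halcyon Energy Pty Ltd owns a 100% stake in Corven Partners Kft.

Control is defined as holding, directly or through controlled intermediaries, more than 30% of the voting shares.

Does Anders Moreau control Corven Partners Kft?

Anders Moreau holds 100% of Halcyon, so Anders Moreau controls Halcyon.
Halcyon holds 100% of Corven, so Anders Moreau controls Corven.

Yes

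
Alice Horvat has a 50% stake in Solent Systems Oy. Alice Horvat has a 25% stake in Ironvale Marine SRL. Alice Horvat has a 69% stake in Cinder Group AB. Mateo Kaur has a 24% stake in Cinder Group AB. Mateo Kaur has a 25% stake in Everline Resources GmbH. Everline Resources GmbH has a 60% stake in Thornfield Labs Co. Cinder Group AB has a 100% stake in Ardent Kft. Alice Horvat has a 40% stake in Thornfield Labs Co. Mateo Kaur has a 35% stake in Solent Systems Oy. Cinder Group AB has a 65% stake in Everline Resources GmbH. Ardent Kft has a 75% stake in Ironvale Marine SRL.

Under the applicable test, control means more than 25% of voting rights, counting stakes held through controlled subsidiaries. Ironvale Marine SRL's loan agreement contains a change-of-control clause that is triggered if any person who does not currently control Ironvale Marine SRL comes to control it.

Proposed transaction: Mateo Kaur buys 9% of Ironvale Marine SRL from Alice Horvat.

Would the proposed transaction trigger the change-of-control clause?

No

The purchase adds only to Mateo's holdings (Alice's stake shrinks), so Mateo is the only person who could newly come to control Ironvale.
Mateo holds 35% of Solent, so Mateo controls Solent.
Neither Mateo nor any entity Mateo controls holds any voting interest in Ironvale.
So before the transaction, Mateo does not control Ironvale.
After the purchase, Mateo holds 9% of Ironvale directly, and Alice's stake falls to 16%.
After the transaction, Mateo's side holds 9% of Ironvale, not > 25%, so Mateo still does not control Ironvale.
No new person acquires control, so the clause is not triggered.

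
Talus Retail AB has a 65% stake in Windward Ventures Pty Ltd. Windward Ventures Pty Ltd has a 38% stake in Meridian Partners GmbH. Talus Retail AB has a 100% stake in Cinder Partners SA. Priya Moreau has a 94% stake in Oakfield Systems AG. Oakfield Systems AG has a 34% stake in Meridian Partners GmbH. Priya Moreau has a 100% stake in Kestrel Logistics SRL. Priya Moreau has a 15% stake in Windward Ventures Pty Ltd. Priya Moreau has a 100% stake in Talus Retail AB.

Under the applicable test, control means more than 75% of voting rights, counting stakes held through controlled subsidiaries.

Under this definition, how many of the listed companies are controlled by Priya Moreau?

Priya holds 100% of Talus, so Priya controls Talus.
Priya holds 94% of Oakfield, so Priya controls Oakfield.
Priya holds 100% of Kestrel, so Priya controls Kestrel.
Talus holds 100% of Cinder, so Priya controls Cinder.
Talus and Priya together hold 65% + 15% = 80% of Windward, so Priya controls Windward.
No other company's threshold is met.
Priya controls 5 companies.

5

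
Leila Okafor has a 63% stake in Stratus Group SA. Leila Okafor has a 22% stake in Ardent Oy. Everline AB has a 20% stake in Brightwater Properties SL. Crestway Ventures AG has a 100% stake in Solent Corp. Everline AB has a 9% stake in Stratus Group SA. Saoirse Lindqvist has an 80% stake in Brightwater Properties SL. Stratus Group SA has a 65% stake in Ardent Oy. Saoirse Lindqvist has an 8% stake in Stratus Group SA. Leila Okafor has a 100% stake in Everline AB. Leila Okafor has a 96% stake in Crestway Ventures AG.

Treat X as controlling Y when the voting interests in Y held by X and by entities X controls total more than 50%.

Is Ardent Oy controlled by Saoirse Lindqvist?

Saoirse holds 80% of Brightwater, so Saoirse controls Brightwater.
Neither Saoirse nor any entity Saoirse controls holds any voting interest in Ardent.
So Saoirse does not control Ardent.

No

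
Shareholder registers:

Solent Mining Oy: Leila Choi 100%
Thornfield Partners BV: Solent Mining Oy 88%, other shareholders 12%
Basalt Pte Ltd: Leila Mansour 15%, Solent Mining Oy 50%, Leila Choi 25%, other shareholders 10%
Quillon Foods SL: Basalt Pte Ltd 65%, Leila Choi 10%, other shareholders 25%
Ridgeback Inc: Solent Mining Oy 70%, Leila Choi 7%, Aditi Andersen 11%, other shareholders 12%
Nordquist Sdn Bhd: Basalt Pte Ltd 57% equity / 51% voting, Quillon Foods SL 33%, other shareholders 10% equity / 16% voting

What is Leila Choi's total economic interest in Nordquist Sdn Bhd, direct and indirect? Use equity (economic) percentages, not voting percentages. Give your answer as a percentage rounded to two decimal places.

62.14%

Leila Choi reaches Nordquist along 5 paths.
Via Solent → Basalt: 100% × 50% × 57% = 28.5%.
Via Basalt: 25% × 57% = 14.25%.
Via Solent → Basalt → Quillon: 100% × 50% × 65% × 33% = 10.725%.
Via Basalt → Quillon: 25% × 65% × 33% = 5.3625%.
Via Quillon: 10% × 33% = 3.3%.
Total: 28.5% + 14.25% + 10.725% + 5.3625% + 3.3% = 62.1375%.
Rounded: 62.14%.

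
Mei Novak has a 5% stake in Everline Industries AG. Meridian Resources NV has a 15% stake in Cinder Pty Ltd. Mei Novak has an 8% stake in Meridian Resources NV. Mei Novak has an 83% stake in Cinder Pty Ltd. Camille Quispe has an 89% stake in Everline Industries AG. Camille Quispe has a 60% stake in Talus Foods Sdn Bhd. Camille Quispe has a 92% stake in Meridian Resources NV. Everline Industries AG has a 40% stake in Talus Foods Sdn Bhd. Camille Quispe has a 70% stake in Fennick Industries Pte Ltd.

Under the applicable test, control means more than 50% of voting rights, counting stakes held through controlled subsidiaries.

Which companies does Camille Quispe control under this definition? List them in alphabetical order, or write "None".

Everline Industries AG, Fennick Industries Pte Ltd, Meridian Resources NV, Talus Foods Sdn Bhd

Camille holds 92% of Meridian, so Camille controls Meridian.
Camille holds 89% of Everline, so Camille controls Everline.
Camille holds 70% of Fennick, so Camille controls Fennick.
Everline and Camille together hold 40% + 60% = 100% of Talus, so Camille controls Talus.
No other company's threshold is met.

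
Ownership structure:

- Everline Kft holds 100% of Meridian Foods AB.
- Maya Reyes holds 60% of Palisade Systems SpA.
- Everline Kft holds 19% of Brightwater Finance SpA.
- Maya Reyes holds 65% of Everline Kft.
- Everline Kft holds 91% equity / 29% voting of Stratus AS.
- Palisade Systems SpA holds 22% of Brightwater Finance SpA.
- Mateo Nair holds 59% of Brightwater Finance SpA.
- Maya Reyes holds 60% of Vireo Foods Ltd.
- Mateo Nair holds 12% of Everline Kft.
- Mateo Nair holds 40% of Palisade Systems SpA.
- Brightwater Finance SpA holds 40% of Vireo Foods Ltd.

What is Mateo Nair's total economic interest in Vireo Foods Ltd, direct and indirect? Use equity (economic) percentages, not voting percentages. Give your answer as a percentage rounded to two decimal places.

28.03%

Mateo reaches Vireo along 3 paths.
Via Everline → Brightwater: 12% × 19% × 40% = 0.912%.
Via Palisade → Brightwater: 40% × 22% × 40% = 3.52%.
Via Brightwater: 59% × 40% = 23.6%.
Total: 0.912% + 3.52% + 23.6% = 28.032%.
Rounded: 28.03%.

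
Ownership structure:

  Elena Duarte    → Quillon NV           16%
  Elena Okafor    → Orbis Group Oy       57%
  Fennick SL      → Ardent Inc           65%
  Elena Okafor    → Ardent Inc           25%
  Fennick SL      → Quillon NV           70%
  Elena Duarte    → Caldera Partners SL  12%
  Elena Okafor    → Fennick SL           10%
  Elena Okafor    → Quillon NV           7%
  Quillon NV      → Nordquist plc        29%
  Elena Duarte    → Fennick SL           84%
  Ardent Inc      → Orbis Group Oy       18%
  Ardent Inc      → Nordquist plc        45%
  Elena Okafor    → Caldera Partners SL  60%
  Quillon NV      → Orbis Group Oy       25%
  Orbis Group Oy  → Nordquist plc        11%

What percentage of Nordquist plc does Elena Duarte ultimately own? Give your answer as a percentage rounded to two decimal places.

49.40%

Elena Duarte reaches Nordquist along 6 paths.
Via Fennick → Quillon: 84% × 70% × 29% = 17.052%.
Via Quillon: 16% × 29% = 4.64%.
Via Fennick → Ardent: 84% × 65% × 45% = 24.57%.
Via Fennick → Quillon → Orbis: 84% × 70% × 25% × 11% = 1.617%.
Via Quillon → Orbis: 16% × 25% × 11% = 0.44%.
Via Fennick → Ardent → Orbis: 84% × 65% × 18% × 11% = 1.08108%.
Total: 17.052% + 4.64% + 24.57% + 1.617% + 0.44% + 1.08108% = 49.40008%.
Rounded: 49.40%.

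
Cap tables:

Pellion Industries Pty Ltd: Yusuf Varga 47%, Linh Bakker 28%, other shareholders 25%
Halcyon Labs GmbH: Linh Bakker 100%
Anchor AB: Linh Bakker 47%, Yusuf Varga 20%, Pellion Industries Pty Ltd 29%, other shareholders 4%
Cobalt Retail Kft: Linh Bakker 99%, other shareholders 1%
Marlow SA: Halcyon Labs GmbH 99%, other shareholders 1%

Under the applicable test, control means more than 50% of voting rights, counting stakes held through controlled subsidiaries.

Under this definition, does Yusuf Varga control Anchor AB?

No

Yusuf's largest direct stake is 47% in Pellion, which does not meet the threshold, so Yusuf controls no company.
In Anchor, Yusuf's side holds only 20%, not > 50%.
So Yusuf does not control Anchor.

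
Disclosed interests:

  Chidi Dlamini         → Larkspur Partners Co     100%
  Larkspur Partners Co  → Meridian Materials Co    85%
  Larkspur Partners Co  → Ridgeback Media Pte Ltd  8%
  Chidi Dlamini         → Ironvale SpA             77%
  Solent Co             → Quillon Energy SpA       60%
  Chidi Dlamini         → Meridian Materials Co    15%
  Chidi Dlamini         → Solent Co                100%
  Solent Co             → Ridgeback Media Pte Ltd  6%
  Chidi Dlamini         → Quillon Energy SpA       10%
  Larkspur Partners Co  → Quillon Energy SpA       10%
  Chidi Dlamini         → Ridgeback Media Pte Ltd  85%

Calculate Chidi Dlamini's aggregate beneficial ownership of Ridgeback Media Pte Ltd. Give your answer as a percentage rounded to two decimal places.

Chidi reaches Ridgeback along 3 paths.
Via Solent: 100% × 6% = 6%.
Direct stake: 85% = 85%.
Via Larkspur: 100% × 8% = 8%.
Total: 6% + 85% + 8% = 99%.
Rounded: 99.00%.

99.00%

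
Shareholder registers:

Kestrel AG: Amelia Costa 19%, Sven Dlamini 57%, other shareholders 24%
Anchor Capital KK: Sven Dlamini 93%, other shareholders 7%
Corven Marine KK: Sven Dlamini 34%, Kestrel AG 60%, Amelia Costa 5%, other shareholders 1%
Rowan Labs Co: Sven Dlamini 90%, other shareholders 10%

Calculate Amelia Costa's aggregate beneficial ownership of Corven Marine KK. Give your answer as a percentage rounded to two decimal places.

16.40%

Amelia reaches Corven along 2 paths.
Via Kestrel: 19% × 60% = 11.4%.
Direct stake: 5% = 5%.
Total: 11.4% + 5% = 16.4%.
Rounded: 16.40%.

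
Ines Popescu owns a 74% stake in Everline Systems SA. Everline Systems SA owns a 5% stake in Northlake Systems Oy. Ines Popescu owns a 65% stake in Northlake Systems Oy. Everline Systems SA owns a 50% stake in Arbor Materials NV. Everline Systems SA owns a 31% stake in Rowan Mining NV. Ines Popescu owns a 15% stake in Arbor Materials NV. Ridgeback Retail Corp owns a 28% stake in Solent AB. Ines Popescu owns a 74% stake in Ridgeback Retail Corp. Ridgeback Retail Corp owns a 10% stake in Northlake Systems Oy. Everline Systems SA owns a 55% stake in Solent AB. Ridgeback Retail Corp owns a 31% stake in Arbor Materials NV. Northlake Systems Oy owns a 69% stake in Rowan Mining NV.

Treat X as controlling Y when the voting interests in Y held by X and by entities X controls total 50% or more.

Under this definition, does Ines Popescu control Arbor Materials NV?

Ines holds 74% of Everline, so Ines controls Everline.
Ines holds 74% of Ridgeback, so Ines controls Ridgeback.
Everline and Ines and Ridgeback together hold 50% + 15% + 31% = 96% of Arbor, so Ines controls Arbor.

Yes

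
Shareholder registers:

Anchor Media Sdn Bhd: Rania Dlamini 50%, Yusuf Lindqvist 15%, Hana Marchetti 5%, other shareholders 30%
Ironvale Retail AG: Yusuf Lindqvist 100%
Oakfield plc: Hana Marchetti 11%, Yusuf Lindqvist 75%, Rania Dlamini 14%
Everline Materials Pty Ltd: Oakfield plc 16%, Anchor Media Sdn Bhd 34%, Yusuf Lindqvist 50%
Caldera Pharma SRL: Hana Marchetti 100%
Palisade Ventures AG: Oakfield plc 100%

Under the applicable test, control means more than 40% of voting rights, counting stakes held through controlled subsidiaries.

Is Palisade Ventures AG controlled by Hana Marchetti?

Hana holds 100% of Caldera, so Hana controls Caldera.
Neither Hana nor any entity Hana controls holds any voting interest in Palisade.
So Hana does not control Palisade.

No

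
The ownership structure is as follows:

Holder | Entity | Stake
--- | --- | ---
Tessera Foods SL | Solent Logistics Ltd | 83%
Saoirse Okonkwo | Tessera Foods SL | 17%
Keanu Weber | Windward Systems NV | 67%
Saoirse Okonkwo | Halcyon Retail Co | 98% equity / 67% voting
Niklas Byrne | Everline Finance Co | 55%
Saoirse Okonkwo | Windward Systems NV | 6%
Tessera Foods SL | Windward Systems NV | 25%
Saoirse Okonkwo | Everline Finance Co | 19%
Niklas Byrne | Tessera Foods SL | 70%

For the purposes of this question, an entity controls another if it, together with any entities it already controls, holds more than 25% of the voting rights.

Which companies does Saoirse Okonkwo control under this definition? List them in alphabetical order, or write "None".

Halcyon Retail Co

Saoirse holds 67% of Halcyon, so Saoirse controls Halcyon.
No other company's threshold is met.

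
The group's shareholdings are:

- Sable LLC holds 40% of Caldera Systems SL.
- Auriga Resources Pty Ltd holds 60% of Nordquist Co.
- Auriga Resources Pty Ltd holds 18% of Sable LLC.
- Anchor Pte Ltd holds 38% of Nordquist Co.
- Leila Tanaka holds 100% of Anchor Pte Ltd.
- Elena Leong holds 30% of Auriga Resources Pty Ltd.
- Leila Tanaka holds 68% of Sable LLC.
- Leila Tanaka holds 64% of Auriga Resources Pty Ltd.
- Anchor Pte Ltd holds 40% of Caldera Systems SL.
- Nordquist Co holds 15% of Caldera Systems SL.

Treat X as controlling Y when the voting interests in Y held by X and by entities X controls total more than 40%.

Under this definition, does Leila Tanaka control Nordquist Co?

Leila holds 100% of Anchor, so Leila controls Anchor.
Leila holds 64% of Auriga, so Leila controls Auriga.
Anchor and Auriga together hold 38% + 60% = 98% of Nordquist, so Leila controls Nordquist.

Yes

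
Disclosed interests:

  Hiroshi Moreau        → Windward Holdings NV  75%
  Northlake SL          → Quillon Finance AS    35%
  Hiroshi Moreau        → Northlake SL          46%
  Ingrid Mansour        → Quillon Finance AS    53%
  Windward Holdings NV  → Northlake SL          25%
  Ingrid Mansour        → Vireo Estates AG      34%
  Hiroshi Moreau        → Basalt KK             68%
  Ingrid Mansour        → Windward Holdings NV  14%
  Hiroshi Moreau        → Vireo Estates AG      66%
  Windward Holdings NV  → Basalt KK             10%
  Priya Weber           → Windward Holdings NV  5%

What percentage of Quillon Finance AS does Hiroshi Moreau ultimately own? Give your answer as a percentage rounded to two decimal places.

Hiroshi reaches Quillon along 2 paths.
Via Windward → Northlake: 75% × 25% × 35% = 6.5625%.
Via Northlake: 46% × 35% = 16.1%.
Total: 6.5625% + 16.1% = 22.6625%.
Rounded: 22.66%.

22.66%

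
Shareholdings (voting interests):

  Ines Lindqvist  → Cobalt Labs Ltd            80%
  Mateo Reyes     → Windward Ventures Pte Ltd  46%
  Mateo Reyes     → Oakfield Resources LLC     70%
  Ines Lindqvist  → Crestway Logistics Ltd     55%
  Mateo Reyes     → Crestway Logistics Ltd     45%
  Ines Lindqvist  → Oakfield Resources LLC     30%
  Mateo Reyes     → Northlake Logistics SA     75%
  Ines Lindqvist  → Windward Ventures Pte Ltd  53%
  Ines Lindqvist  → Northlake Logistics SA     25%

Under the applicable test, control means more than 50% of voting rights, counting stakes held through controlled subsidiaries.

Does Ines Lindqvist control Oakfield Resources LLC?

Ines holds 53% of Windward, so Ines controls Windward.
Ines holds 55% of Crestway, so Ines controls Crestway.
Ines holds 80% of Cobalt, so Ines controls Cobalt.
In Oakfield, Ines's side holds only 30%, not > 50%.
So Ines does not control Oakfield.

No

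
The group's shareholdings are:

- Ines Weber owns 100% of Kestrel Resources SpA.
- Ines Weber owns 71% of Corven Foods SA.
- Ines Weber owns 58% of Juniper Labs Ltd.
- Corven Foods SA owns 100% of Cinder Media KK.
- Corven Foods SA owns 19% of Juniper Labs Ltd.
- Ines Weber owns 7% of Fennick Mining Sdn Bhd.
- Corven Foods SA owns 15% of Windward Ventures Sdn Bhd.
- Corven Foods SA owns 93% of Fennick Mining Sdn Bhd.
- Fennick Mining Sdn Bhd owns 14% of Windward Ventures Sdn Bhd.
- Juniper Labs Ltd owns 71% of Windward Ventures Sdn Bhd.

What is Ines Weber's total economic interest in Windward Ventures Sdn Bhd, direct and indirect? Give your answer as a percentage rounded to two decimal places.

71.63%

Ines reaches Windward along 5 paths.
Via Corven: 71% × 15% = 10.65%.
Via Corven → Fennick: 71% × 93% × 14% = 9.2442%.
Via Fennick: 7% × 14% = 0.98%.
Via Juniper: 58% × 71% = 41.18%.
Via Corven → Juniper: 71% × 19% × 71% = 9.5779%.
Total: 10.65% + 9.2442% + 0.98% + 41.18% + 9.5779% = 71.6321%.
Rounded: 71.63%.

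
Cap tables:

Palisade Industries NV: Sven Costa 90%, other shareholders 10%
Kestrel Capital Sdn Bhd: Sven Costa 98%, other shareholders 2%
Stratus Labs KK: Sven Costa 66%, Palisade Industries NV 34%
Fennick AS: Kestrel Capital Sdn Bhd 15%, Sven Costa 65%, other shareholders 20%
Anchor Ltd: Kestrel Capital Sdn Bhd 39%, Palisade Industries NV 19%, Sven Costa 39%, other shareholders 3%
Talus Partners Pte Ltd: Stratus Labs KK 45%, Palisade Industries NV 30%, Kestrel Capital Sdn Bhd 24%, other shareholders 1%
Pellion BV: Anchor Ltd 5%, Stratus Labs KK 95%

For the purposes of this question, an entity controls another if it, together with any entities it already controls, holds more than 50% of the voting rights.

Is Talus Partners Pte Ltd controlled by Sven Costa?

Sven holds 90% of Palisade, so Sven controls Palisade.
Sven holds 98% of Kestrel, so Sven controls Kestrel.
Sven and Palisade together hold 66% + 34% = 100% of Stratus, so Sven controls Stratus.
Stratus and Palisade and Kestrel together hold 45% + 30% + 24% = 99% of Talus, so Sven controls Talus.

Yes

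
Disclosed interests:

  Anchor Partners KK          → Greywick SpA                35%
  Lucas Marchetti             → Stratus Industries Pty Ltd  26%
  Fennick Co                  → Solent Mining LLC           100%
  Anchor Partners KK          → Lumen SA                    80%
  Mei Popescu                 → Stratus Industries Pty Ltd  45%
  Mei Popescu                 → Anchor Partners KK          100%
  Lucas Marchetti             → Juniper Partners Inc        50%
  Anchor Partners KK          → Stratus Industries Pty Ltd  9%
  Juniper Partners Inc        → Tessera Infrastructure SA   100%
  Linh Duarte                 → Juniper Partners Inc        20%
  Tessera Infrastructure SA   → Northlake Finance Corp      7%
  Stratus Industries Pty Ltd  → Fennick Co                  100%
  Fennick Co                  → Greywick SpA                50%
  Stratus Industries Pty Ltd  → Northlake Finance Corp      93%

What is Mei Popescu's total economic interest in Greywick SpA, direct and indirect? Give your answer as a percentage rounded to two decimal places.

62.00%

Mei reaches Greywick along 3 paths.
Via Anchor: 100% × 35% = 35%.
Via Anchor → Stratus → Fennick: 100% × 9% × 100% × 50% = 4.5%.
Via Stratus → Fennick: 45% × 100% × 50% = 22.5%.
Total: 35% + 4.5% + 22.5% = 62%.
Rounded: 62.00%.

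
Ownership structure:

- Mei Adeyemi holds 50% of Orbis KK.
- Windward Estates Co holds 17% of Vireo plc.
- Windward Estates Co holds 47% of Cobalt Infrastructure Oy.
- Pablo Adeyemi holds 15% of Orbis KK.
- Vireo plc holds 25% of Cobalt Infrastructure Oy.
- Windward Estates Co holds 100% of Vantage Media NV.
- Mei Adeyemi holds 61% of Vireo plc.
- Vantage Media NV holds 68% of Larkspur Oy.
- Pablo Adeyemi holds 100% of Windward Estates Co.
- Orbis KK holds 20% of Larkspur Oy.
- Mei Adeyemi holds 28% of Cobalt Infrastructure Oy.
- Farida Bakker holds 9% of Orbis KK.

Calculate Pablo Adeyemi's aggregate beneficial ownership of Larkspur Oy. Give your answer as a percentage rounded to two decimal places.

Pablo reaches Larkspur along 2 paths.
Via Orbis: 15% × 20% = 3%.
Via Windward → Vantage: 100% × 100% × 68% = 68%.
Total: 3% + 68% = 71%.
Rounded: 71.00%.

71.00%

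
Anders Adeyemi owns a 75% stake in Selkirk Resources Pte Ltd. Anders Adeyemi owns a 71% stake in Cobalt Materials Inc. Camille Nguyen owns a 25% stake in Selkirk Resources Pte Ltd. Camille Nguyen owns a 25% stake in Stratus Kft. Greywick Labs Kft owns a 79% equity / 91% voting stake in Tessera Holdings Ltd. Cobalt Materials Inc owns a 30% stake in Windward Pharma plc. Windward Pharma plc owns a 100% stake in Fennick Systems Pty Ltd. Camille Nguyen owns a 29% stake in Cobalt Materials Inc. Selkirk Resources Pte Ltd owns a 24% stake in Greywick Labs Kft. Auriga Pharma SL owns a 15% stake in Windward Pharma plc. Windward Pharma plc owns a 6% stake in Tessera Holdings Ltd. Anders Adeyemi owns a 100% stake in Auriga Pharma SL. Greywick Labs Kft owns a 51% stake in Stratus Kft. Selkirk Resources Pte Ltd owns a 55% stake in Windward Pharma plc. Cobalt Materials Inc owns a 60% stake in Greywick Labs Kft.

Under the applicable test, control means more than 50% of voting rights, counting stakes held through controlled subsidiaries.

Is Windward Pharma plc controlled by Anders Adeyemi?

Yes

Anders holds 100% of Auriga, so Anders controls Auriga.
Anders holds 75% of Selkirk, so Anders controls Selkirk.
Anders holds 71% of Cobalt, so Anders controls Cobalt.
Cobalt and Selkirk and Auriga together hold 30% + 55% + 15% = 100% of Windward, so Anders controls Windward.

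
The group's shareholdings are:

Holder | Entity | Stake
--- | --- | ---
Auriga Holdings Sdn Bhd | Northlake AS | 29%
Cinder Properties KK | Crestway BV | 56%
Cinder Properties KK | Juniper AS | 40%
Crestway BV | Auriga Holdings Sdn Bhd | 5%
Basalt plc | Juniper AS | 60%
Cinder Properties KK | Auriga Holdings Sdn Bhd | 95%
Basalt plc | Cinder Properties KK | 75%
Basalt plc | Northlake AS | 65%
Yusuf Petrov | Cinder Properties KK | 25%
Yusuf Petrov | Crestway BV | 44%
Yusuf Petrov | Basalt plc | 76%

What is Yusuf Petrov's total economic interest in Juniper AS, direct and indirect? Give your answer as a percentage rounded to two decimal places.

Yusuf reaches Juniper along 3 paths.
Via Basalt: 76% × 60% = 45.6%.
Via Basalt → Cinder: 76% × 75% × 40% = 22.8%.
Via Cinder: 25% × 40% = 10%.
Total: 45.6% + 22.8% + 10% = 78.4%.
Rounded: 78.40%.

78.40%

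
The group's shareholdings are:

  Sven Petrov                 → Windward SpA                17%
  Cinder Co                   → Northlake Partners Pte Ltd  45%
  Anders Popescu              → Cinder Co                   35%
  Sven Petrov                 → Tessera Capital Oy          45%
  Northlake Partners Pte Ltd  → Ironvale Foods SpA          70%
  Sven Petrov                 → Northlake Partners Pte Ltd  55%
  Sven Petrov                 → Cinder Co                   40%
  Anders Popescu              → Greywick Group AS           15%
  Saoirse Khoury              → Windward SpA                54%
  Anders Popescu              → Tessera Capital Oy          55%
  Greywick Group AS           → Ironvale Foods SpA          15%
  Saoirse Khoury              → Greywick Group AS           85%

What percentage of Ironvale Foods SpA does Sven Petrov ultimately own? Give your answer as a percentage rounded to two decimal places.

51.10%

Sven reaches Ironvale along 2 paths.
Via Cinder → Northlake: 40% × 45% × 70% = 12.6%.
Via Northlake: 55% × 70% = 38.5%.
Total: 12.6% + 38.5% = 51.1%.
Rounded: 51.10%.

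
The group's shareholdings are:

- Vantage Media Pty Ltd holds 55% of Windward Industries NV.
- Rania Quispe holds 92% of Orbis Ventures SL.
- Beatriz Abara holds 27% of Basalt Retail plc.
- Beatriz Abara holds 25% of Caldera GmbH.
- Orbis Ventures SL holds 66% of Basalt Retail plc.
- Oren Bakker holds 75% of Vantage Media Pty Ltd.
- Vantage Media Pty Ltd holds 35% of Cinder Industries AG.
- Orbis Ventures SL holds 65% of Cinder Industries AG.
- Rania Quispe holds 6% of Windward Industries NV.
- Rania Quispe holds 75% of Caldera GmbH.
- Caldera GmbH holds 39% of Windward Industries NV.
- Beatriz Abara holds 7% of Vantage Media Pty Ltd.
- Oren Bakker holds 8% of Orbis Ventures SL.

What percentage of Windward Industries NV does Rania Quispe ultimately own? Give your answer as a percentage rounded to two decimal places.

35.25%

Rania reaches Windward along 2 paths.
Via Caldera: 75% × 39% = 29.25%.
Direct stake: 6% = 6%.
Total: 29.25% + 6% = 35.25%.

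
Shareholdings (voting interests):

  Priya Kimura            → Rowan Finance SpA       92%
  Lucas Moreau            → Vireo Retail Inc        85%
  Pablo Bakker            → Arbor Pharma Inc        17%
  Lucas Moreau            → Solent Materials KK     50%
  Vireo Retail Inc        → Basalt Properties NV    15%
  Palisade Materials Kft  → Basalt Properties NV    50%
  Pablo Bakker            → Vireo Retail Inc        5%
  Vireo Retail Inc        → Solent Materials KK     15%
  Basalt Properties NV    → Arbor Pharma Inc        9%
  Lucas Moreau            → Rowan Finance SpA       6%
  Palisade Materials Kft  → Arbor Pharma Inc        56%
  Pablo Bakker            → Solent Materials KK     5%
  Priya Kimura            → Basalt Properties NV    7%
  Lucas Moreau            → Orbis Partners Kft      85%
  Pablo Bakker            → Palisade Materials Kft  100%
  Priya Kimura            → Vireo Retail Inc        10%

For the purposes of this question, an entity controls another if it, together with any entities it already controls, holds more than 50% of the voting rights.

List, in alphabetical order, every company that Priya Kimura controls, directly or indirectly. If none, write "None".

Priya holds 92% of Rowan, so Priya controls Rowan.
No other company's threshold is met.

Rowan Finance SpA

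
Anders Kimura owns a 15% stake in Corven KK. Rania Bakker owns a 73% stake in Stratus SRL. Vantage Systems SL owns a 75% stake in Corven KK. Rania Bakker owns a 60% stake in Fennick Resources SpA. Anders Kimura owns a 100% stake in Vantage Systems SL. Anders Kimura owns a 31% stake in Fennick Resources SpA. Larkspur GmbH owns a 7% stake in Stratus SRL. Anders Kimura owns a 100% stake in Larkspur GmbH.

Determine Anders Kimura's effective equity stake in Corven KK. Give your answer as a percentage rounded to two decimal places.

Anders reaches Corven along 2 paths.
Via Vantage: 100% × 75% = 75%.
Direct stake: 15% = 15%.
Total: 75% + 15% = 90%.
Rounded: 90.00%.

90.00%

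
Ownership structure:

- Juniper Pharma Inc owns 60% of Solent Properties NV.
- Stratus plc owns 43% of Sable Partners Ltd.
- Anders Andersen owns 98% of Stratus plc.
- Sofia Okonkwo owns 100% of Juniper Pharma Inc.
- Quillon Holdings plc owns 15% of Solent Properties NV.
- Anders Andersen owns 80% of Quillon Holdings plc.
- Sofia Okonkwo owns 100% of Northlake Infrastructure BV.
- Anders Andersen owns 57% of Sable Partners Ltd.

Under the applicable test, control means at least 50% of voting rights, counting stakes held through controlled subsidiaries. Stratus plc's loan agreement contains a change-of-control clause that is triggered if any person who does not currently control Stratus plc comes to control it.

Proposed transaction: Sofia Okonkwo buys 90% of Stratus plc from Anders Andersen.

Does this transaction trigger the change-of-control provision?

The purchase adds only to Sofia's holdings (Anders's stake shrinks), so Sofia is the only person who could newly come to control Stratus.
Sofia holds 100% of Juniper, so Sofia controls Juniper.
Juniper holds 60% of Solent, so Sofia controls Solent.
Sofia holds 100% of Northlake, so Sofia controls Northlake.
Neither Sofia nor any entity Sofia controls holds any voting interest in Stratus.
So before the transaction, Sofia does not control Stratus.
After the purchase, Sofia holds 90% of Stratus directly, and Anders's stake falls to 8%.
Sofia holds 90% of Stratus, so Sofia controls Stratus.
Sofia did not control Stratus before and does after, so the clause is triggered.

Yes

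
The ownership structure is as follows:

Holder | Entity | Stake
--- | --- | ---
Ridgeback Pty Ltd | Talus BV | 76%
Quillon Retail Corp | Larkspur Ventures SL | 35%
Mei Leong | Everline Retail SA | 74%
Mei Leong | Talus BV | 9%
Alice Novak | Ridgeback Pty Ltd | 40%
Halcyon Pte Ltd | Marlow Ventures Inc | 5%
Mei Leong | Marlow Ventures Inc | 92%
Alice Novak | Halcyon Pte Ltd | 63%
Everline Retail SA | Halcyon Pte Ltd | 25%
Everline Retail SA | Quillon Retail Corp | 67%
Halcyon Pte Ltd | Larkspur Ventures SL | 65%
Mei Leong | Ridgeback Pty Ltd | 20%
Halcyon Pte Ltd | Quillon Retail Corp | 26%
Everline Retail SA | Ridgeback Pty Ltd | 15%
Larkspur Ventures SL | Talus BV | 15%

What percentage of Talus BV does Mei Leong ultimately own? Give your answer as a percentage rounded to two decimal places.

Mei reaches Talus along 6 paths.
Via Everline → Halcyon → Quillon → Larkspur: 74% × 25% × 26% × 35% × 15% = 0.252525%.
Via Everline → Quillon → Larkspur: 74% × 67% × 35% × 15% = 2.60295%.
Via Everline → Halcyon → Larkspur: 74% × 25% × 65% × 15% = 1.80375%.
Direct stake: 9% = 9%.
Via Ridgeback: 20% × 76% = 15.2%.
Via Everline → Ridgeback: 74% × 15% × 76% = 8.436%.
Total: 0.252525% + 2.60295% + 1.80375% + 9% + 15.2% + 8.436% = 37.295225%.
Rounded: 37.30%.

37.30%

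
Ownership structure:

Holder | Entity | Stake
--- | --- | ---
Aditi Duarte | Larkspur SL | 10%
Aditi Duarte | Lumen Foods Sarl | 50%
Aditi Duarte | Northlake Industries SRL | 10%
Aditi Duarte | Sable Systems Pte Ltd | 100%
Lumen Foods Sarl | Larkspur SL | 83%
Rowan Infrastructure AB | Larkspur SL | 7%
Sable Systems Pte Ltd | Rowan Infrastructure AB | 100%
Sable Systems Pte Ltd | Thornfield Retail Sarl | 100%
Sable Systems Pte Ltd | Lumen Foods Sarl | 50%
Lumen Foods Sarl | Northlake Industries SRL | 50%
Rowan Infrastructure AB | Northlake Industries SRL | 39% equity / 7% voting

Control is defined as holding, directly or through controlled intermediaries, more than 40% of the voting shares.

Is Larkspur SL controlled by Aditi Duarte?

Yes

Aditi holds 100% of Sable, so Aditi controls Sable.
Aditi and Sable together hold 50% + 50% = 100% of Lumen, so Aditi controls Lumen.
Sable holds 100% of Rowan, so Aditi controls Rowan.
Rowan and Aditi and Lumen together hold 7% + 10% + 83% = 100% of Larkspur, so Aditi controls Larkspur.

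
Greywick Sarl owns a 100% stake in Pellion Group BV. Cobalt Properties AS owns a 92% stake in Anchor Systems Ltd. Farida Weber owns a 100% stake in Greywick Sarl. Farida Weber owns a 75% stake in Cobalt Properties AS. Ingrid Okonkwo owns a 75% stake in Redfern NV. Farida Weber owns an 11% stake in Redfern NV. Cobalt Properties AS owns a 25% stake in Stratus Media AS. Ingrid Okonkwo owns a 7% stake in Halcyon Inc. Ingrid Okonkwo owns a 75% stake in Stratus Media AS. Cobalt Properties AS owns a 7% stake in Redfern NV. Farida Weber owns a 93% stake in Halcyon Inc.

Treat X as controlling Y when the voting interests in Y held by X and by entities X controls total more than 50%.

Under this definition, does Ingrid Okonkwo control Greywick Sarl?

Ingrid holds 75% of Redfern, so Ingrid controls Redfern.
Ingrid holds 75% of Stratus, so Ingrid controls Stratus.
Neither Ingrid nor any entity Ingrid controls holds any voting interest in Greywick.
So Ingrid does not control Greywick.

No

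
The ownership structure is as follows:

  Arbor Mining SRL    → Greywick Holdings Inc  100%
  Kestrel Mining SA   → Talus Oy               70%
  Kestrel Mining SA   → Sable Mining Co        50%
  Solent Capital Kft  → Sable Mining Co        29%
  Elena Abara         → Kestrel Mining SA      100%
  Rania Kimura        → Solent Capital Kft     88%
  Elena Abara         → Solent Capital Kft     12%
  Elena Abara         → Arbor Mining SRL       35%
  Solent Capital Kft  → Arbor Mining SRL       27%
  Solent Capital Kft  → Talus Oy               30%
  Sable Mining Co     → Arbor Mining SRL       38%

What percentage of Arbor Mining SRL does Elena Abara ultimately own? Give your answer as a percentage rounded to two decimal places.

58.56%

Elena reaches Arbor along 4 paths.
Direct stake: 35% = 35%.
Via Solent → Sable: 12% × 29% × 38% = 1.3224%.
Via Kestrel → Sable: 100% × 50% × 38% = 19%.
Via Solent: 12% × 27% = 3.24%.
Total: 35% + 1.3224% + 19% + 3.24% = 58.5624%.
Rounded: 58.56%.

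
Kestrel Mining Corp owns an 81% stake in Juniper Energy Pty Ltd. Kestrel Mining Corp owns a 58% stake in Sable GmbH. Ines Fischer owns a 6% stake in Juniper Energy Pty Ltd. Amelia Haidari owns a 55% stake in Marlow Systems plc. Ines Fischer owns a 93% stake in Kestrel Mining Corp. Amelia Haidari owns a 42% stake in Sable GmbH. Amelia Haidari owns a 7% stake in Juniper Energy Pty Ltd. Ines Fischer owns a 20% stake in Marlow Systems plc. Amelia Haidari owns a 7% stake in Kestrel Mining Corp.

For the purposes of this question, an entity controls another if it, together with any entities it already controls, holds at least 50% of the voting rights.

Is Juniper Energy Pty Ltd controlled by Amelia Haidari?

No

Amelia holds 55% of Marlow, so Amelia controls Marlow.
In Juniper, Amelia's side holds only 7%, not ≥ 50%.
So Amelia does not control Juniper.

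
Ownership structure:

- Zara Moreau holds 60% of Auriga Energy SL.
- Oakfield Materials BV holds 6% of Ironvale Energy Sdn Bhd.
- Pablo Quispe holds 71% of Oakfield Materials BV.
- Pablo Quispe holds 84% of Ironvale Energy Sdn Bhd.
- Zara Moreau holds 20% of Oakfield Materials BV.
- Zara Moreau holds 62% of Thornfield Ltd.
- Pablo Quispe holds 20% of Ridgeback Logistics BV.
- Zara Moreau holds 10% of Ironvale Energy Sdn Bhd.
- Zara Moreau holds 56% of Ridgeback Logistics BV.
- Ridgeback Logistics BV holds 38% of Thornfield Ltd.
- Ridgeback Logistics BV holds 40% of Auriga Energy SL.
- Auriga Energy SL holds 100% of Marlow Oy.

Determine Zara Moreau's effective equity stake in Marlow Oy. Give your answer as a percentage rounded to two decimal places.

82.40%

Zara reaches Marlow along 2 paths.
Via Ridgeback → Auriga: 56% × 40% × 100% = 22.4%.
Via Auriga: 60% × 100% = 60%.
Total: 22.4% + 60% = 82.4%.
Rounded: 82.40%.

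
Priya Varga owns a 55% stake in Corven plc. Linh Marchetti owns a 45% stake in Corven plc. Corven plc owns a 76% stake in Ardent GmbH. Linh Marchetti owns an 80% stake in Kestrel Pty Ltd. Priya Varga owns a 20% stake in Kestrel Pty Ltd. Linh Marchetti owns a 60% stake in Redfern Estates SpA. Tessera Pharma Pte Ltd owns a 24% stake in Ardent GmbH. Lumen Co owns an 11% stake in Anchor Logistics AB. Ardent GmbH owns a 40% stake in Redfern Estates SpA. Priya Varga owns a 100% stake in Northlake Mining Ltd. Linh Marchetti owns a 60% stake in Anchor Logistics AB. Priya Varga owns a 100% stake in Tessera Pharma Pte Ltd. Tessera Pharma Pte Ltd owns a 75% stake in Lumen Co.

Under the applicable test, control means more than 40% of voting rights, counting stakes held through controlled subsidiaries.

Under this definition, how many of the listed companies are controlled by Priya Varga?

Priya holds 100% of Tessera, so Priya controls Tessera.
Priya holds 55% of Corven, so Priya controls Corven.
Tessera and Corven together hold 24% + 76% = 100% of Ardent, so Priya controls Ardent.
Tessera holds 75% of Lumen, so Priya controls Lumen.
Priya holds 100% of Northlake, so Priya controls Northlake.
No other company's threshold is met.
Priya controls 5 companies.

5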